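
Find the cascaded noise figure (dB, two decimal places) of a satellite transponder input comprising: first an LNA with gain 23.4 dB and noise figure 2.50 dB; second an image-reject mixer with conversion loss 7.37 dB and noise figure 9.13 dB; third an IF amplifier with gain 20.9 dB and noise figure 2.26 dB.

Convert to linear (a loss of L dB is a gain of −L dB): F_i = 10^(NF_i/10), G_i = 10^(G_i,dB/10)
  Stage 1: F_1 = 10^(2.50/10) = 1.778, G_1 = 10^(23.4/10) = 218.8
  Stage 2: F_2 = 10^(9.13/10) = 8.185, G_2 = 10^(−7.37/10) = 0.1832
  Stage 3: F_3 = 10^(2.26/10) = 1.683, G_3 = 10^(20.9/10) = 123.0
Friis cascade:
  F = 1.778 + (8.185 − 1)/218.8 + (1.683 − 1)/40.09 = 1.828
NF = 10 log₁₀(1.828) = 2.62 dB

2.62 dB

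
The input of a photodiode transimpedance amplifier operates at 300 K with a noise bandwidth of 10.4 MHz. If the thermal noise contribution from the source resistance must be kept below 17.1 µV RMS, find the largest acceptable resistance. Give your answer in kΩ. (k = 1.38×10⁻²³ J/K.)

1.70 kΩ

Johnson–Nyquist: V_n = √(4kTRB) ⇒ R = V_n² / (4kTB)
4kTB = 4 × 1.38×10⁻²³ × 300 × 1.04×10⁷ = 1.72×10⁻¹³
R = (1.71×10⁻⁵)² / 1.72×10⁻¹³ = 1.70×10³ Ω = 1.70 kΩ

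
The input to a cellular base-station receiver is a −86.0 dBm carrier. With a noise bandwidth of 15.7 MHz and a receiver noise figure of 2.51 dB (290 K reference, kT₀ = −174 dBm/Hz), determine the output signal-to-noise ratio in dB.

13.5 dB

Noise floor: N = −174 + 10 log₁₀(B) + NF
10 log₁₀(1.57×10⁷) = 71.96 dB
N = −174 + 71.96 + 2.51 = −99.53 dBm
SNR = P_sig − N = −86.0 − (−99.53) = 13.53 dB → 13.5 dB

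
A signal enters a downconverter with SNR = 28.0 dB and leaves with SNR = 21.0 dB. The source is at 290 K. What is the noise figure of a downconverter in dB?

7.0 dB

NF (dB) = SNR_in(dB) − SNR_out(dB) when the source is at T₀
NF = 28.0 − 21.0 = 7.0 dB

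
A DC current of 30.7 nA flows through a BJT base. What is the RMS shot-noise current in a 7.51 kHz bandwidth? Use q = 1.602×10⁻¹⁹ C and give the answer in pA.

I_n = √(2qI·B)
2qI·B = 2 × 1.602×10⁻¹⁹ × 3.07×10⁻⁸ × 7.51×10³ = 7.39×10⁻²³ A²
I_n = √(7.39×10⁻²³) = 8.59×10⁻¹² A = 8.59 pA

8.59 pA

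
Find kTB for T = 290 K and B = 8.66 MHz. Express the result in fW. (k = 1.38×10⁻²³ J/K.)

34.7 fW

P_n = kTB = 1.38×10⁻²³ × 290 × 8.66×10⁶ = 3.47×10⁻¹⁴ W = 34.7 fW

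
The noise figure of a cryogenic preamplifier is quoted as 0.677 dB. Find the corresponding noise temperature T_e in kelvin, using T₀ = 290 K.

F = 10^(0.677/10) = 1.16869
T_e = (F − 1)·T₀ = (1.16869 − 1) × 290 = 48.9 K

48.9 K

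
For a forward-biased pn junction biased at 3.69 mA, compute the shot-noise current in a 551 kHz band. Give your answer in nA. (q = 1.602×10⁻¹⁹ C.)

I_n = √(2qI·B)
2qI·B = 2 × 1.602×10⁻¹⁹ × 3.69×10⁻³ × 5.51×10⁵ = 6.51×10⁻¹⁶ A²
I_n = √(6.51×10⁻¹⁶) = 2.55×10⁻⁸ A = 25.5 nA

25.5 nA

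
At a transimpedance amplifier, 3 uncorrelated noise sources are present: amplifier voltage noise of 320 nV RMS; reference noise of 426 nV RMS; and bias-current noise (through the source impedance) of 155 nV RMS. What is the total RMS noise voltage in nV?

555 nV

Uncorrelated sources add in power (mean-square): V_tot = √(ΣV_i²)
V_tot = √[(3.20×10⁻⁷)² + (4.26×10⁻⁷)² + (1.55×10⁻⁷)²] = 5.55×10⁻⁷ V = 555 nV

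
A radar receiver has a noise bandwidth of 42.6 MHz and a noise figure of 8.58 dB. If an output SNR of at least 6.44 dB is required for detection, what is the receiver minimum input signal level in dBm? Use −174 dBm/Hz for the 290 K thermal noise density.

Sensitivity = −174 + 10 log₁₀(B) + NF + SNR_min
= −174 + 76.29 + 8.58 + 6.44
= −82.69 dBm → −82.7 dBm

−82.7 dBm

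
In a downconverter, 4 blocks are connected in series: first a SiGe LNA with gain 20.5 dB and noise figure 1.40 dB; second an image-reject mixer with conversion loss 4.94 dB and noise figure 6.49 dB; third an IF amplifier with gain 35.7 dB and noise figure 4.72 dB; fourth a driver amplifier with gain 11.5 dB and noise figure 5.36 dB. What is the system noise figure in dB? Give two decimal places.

Convert to linear (a loss of L dB is a gain of −L dB): F_i = 10^(NF_i/10), G_i = 10^(G_i,dB/10)
  Stage 1: F_1 = 10^(1.40/10) = 1.380, G_1 = 10^(20.5/10) = 112.2
  Stage 2: F_2 = 10^(6.49/10) = 4.457, G_2 = 10^(−4.94/10) = 0.3206
  Stage 3: F_3 = 10^(4.72/10) = 2.965, G_3 = 10^(35.7/10) = 3715
  Stage 4: F_4 = 10^(5.36/10) = 3.436, G_4 = 10^(11.5/10) = 14.13
Friis cascade:
  F = 1.380 + (4.457 − 1)/112.2 + (2.965 − 1)/35.97 + (3.436 − 1)/1.337×10⁵ = 1.466
NF = 10 log₁₀(1.466) = 1.66 dB

1.66 dB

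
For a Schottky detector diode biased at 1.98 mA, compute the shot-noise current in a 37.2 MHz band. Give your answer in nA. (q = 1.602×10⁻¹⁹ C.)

154 nA

I_n = √(2qI·B)
2qI·B = 2 × 1.602×10⁻¹⁹ × 1.98×10⁻³ × 3.72×10⁷ = 2.36×10⁻¹⁴ A²
I_n = √(2.36×10⁻¹⁴) = 1.54×10⁻⁷ A = 154 nA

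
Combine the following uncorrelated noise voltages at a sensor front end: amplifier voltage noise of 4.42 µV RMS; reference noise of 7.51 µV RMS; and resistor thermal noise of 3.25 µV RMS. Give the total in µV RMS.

9.30 µV

Uncorrelated sources add in power (mean-square): V_tot = √(ΣV_i²)
V_tot = √[(4.42×10⁻⁶)² + (7.51×10⁻⁶)² + (3.25×10⁻⁶)²] = 9.30×10⁻⁶ V = 9.30 µV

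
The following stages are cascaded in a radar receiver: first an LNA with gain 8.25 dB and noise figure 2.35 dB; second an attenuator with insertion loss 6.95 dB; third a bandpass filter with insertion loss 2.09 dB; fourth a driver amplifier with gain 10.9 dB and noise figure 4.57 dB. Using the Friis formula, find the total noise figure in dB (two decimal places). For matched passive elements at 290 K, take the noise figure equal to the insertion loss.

Convert to linear (a loss of L dB is a gain of −L dB): F_i = 10^(NF_i/10), G_i = 10^(G_i,dB/10)
  Stage 1: F_1 = 10^(2.35/10) = 1.718, G_1 = 10^(8.25/10) = 6.683
  Stage 2: F_2 = 10^(6.95/10) = 4.955, G_2 = 10^(−6.95/10) = 0.2018
  Stage 3: F_3 = 10^(2.09/10) = 1.618, G_3 = 10^(−2.09/10) = 0.6180
  Stage 4: F_4 = 10^(4.57/10) = 2.864, G_4 = 10^(10.9/10) = 12.30
Friis cascade:
  F = 1.718 + (4.955 − 1)/6.683 + (1.618 − 1)/1.349 + (2.864 − 1)/0.8337 = 5.004
NF = 10 log₁₀(5.004) = 6.99 dB

6.99 dB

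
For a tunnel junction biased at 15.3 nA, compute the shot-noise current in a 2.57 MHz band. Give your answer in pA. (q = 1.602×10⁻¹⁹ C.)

112 pA

I_n = √(2qI·B)
2qI·B = 2 × 1.602×10⁻¹⁹ × 1.53×10⁻⁸ × 2.57×10⁶ = 1.26×10⁻²⁰ A²
I_n = √(1.26×10⁻²⁰) = 1.12×10⁻¹⁰ A = 112 pA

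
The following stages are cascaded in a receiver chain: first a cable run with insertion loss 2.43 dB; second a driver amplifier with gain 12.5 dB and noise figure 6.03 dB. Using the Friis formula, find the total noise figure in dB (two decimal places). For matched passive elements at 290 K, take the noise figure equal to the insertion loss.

Convert to linear (a loss of L dB is a gain of −L dB): F_i = 10^(NF_i/10), G_i = 10^(G_i,dB/10)
  Stage 1: F_1 = 10^(2.43/10) = 1.750, G_1 = 10^(−2.43/10) = 0.5715
  Stage 2: F_2 = 10^(6.03/10) = 4.009, G_2 = 10^(12.5/10) = 17.78
Friis cascade:
  F = 1.750 + (4.009 − 1)/0.5715 = 7.015
NF = 10 log₁₀(7.015) = 8.46 dB

8.46 dB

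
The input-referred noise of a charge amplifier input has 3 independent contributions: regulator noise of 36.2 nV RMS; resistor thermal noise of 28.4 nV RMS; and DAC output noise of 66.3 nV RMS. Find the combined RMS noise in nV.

80.7 nV

Uncorrelated sources add in power (mean-square): V_tot = √(ΣV_i²)
V_tot = √[(3.62×10⁻⁸)² + (2.84×10⁻⁸)² + (6.63×10⁻⁸)²] = 8.07×10⁻⁸ V = 80.7 nV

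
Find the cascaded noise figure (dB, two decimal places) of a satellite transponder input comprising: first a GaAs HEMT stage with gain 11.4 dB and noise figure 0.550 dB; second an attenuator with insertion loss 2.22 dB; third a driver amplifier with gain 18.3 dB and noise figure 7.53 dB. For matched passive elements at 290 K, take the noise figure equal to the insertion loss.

2.42 dB

Convert to linear (a loss of L dB is a gain of −L dB): F_i = 10^(NF_i/10), G_i = 10^(G_i,dB/10)
  Stage 1: F_1 = 10^(0.550/10) = 1.135, G_1 = 10^(11.4/10) = 13.80
  Stage 2: F_2 = 10^(2.22/10) = 1.667, G_2 = 10^(−2.22/10) = 0.5998
  Stage 3: F_3 = 10^(7.53/10) = 5.662, G_3 = 10^(18.3/10) = 67.61
Friis cascade:
  F = 1.135 + (1.667 − 1)/13.80 + (5.662 − 1)/8.279 = 1.746
NF = 10 log₁₀(1.746) = 2.42 dB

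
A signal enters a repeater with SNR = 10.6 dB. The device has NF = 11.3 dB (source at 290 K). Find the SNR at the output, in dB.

By definition F = SNR_in/SNR_out, so in dB: SNR_out = SNR_in − NF
SNR_out = 10.6 − 11.3 = −0.7 dB

−0.7 dB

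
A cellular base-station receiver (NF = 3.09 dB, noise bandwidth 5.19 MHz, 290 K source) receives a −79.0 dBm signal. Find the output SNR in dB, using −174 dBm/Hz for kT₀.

24.8 dB

Noise floor: N = −174 + 10 log₁₀(B) + NF
10 log₁₀(5.19×10⁶) = 67.15 dB
N = −174 + 67.15 + 3.09 = −103.76 dBm
SNR = P_sig − N = −79.0 − (−103.76) = 24.76 dB → 24.8 dB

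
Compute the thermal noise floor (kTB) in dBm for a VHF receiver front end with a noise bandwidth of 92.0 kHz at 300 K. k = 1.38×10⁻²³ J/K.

−124.2 dBm

P_n = kTB = 1.38×10⁻²³ × 300 × 9.20×10⁴ = 3.81×10⁻¹⁶ W
In dBm: 10 log₁₀(3.81×10⁻¹⁶ / 10⁻³) = −124.2 dBm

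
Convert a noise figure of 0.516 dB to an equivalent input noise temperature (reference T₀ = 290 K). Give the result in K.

36.6 K

F = 10^(0.516/10) = 1.12616
T_e = (F − 1)·T₀ = (1.12616 − 1) × 290 = 36.6 K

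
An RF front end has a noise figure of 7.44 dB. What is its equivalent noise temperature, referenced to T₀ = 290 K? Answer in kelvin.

1318 K

F = 10^(7.44/10) = 5.54626
T_e = (F − 1)·T₀ = (5.54626 − 1) × 290 = 1318 K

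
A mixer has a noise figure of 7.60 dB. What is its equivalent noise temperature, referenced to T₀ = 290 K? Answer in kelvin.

F = 10^(7.60/10) = 5.7544
T_e = (F − 1)·T₀ = (5.7544 − 1) × 290 = 1379 K

1379 K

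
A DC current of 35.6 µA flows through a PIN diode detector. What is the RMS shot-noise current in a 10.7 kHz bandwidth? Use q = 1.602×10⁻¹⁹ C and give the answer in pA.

I_n = √(2qI·B)
2qI·B = 2 × 1.602×10⁻¹⁹ × 3.56×10⁻⁵ × 1.07×10⁴ = 1.22×10⁻¹⁹ A²
I_n = √(1.22×10⁻¹⁹) = 3.49×10⁻¹⁰ A = 349 pA

349 pA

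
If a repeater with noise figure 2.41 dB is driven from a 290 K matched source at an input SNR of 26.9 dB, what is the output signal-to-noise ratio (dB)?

24.49 dB

By definition F = SNR_in/SNR_out, so in dB: SNR_out = SNR_in − NF
SNR_out = 26.9 − 2.41 = 24.49 dB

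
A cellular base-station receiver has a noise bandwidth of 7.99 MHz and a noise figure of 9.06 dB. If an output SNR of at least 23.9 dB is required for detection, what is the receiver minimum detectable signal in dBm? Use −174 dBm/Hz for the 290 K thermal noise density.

Sensitivity = −174 + 10 log₁₀(B) + NF + SNR_min
= −174 + 69.03 + 9.06 + 23.9
= −72.01 dBm → −72.0 dBm

−72.0 dBm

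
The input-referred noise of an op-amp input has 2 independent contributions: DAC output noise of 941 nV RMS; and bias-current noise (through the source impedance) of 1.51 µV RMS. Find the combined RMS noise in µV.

Uncorrelated sources add in power (mean-square): V_tot = √(ΣV_i²)
V_tot = √[(9.41×10⁻⁷)² + (1.51×10⁻⁶)²] = 1.78×10⁻⁶ V = 1.78 µV

1.78 µV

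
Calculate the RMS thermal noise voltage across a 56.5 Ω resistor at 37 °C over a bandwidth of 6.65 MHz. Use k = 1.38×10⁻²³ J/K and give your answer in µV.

T = 37 °C + 273.15 = 310.15 K
V_n = √(4kTRB)
4kTRB = 4 × 1.38×10⁻²³ × 310.15 × 5.65×10¹ × 6.65×10⁶ = 6.43×10⁻¹² V²
V_n = √(6.43×10⁻¹²) = 2.54×10⁻⁶ V = 2.54 µV

2.54 µV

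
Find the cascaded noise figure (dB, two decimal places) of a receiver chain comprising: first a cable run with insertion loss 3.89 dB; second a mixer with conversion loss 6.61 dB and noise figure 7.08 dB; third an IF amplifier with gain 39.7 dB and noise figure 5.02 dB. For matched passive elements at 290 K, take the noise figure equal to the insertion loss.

15.67 dB

Convert to linear (a loss of L dB is a gain of −L dB): F_i = 10^(NF_i/10), G_i = 10^(G_i,dB/10)
  Stage 1: F_1 = 10^(3.89/10) = 2.449, G_1 = 10^(−3.89/10) = 0.4083
  Stage 2: F_2 = 10^(7.08/10) = 5.105, G_2 = 10^(−6.61/10) = 0.2183
  Stage 3: F_3 = 10^(5.02/10) = 3.177, G_3 = 10^(39.7/10) = 9333
Friis cascade:
  F = 2.449 + (5.105 − 1)/0.4083 + (3.177 − 1)/0.08913 = 36.93
NF = 10 log₁₀(36.93) = 15.67 dB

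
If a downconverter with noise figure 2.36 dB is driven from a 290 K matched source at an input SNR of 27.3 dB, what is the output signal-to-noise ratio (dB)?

24.94 dB

By definition F = SNR_in/SNR_out, so in dB: SNR_out = SNR_in − NF
SNR_out = 27.3 − 2.36 = 24.94 dB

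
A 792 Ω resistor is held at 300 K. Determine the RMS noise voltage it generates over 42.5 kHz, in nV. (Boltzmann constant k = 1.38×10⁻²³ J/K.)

747 nV

V_n = √(4kTRB)
4kTRB = 4 × 1.38×10⁻²³ × 300 × 7.92×10² × 4.25×10⁴ = 5.57×10⁻¹³ V²
V_n = √(5.57×10⁻¹³) = 7.47×10⁻⁷ V = 747 nV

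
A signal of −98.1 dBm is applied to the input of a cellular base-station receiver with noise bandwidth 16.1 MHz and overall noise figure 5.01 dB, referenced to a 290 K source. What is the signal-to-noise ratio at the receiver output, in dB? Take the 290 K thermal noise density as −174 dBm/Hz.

−1.2 dB

Noise floor: N = −174 + 10 log₁₀(B) + NF
10 log₁₀(1.61×10⁷) = 72.07 dB
N = −174 + 72.07 + 5.01 = −96.92 dBm
SNR = P_sig − N = −98.1 − (−96.92) = −1.18 dB → −1.2 dB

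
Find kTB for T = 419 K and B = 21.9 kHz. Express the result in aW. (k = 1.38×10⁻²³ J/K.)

127 aW

P_n = kTB = 1.38×10⁻²³ × 419 × 2.19×10⁴ = 1.27×10⁻¹⁶ W = 127 aW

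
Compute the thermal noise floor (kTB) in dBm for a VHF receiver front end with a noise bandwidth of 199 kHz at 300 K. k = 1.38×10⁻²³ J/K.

−120.8 dBm

P_n = kTB = 1.38×10⁻²³ × 300 × 1.99×10⁵ = 8.24×10⁻¹⁶ W
In dBm: 10 log₁₀(8.24×10⁻¹⁶ / 10⁻³) = −120.8 dBm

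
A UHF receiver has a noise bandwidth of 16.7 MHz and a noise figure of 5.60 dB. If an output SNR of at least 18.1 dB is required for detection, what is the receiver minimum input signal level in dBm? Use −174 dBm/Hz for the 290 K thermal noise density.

−78.1 dBm

Sensitivity = −174 + 10 log₁₀(B) + NF + SNR_min
= −174 + 72.23 + 5.60 + 18.1
= −78.07 dBm → −78.1 dBm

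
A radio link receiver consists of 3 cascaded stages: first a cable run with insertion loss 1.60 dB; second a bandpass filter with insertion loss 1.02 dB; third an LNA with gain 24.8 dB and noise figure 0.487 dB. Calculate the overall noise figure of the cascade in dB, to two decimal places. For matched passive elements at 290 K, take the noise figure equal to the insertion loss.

3.11 dB

Convert to linear (a loss of L dB is a gain of −L dB): F_i = 10^(NF_i/10), G_i = 10^(G_i,dB/10)
  Stage 1: F_1 = 10^(1.60/10) = 1.445, G_1 = 10^(−1.60/10) = 0.6918
  Stage 2: F_2 = 10^(1.02/10) = 1.265, G_2 = 10^(−1.02/10) = 0.7907
  Stage 3: F_3 = 10^(0.487/10) = 1.119, G_3 = 10^(24.8/10) = 302.0
Friis cascade:
  F = 1.445 + (1.265 − 1)/0.6918 + (1.119 − 1)/0.5470 = 2.045
NF = 10 log₁₀(2.045) = 3.11 dB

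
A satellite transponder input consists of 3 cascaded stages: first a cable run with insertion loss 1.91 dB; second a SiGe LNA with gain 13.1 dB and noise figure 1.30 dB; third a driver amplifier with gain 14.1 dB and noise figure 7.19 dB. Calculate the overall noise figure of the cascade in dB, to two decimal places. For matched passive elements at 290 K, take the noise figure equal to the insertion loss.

3.83 dB

Convert to linear (a loss of L dB is a gain of −L dB): F_i = 10^(NF_i/10), G_i = 10^(G_i,dB/10)
  Stage 1: F_1 = 10^(1.91/10) = 1.552, G_1 = 10^(−1.91/10) = 0.6442
  Stage 2: F_2 = 10^(1.30/10) = 1.349, G_2 = 10^(13.1/10) = 20.42
  Stage 3: F_3 = 10^(7.19/10) = 5.236, G_3 = 10^(14.1/10) = 25.70
Friis cascade:
  F = 1.552 + (1.349 − 1)/0.6442 + (5.236 − 1)/13.15 = 2.416
NF = 10 log₁₀(2.416) = 3.83 dB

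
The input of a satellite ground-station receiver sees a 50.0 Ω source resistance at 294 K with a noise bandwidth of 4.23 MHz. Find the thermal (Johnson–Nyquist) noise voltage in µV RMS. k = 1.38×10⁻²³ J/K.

1.85 µV

V_n = √(4kTRB)
4kTRB = 4 × 1.38×10⁻²³ × 294 × 5.00×10¹ × 4.23×10⁶ = 3.43×10⁻¹² V²
V_n = √(3.43×10⁻¹²) = 1.85×10⁻⁶ V = 1.85 µV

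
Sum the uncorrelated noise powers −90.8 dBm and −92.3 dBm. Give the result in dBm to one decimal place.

Convert to linear, add, convert back:
P₁ = 8.32×10⁻¹³ W, P₂ = 5.89×10⁻¹³ W
P_tot = 1.42×10⁻¹² W → 10 log₁₀(P_tot / 10⁻³) = −88.5 dBm

−88.5 dBm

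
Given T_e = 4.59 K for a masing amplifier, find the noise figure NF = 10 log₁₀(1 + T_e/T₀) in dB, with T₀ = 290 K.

F = 1 + T_e/T₀ = 1 + 4.59/290 = 1.01583
NF = 10 log₁₀(1.01583) = 0.068 dB

0.068 dB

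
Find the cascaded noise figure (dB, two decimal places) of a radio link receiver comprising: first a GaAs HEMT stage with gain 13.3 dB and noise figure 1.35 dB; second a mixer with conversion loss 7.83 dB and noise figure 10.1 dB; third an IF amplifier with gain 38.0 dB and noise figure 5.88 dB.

Convert to linear (a loss of L dB is a gain of −L dB): F_i = 10^(NF_i/10), G_i = 10^(G_i,dB/10)
  Stage 1: F_1 = 10^(1.35/10) = 1.365, G_1 = 10^(13.3/10) = 21.38
  Stage 2: F_2 = 10^(10.1/10) = 10.23, G_2 = 10^(−7.83/10) = 0.1648
  Stage 3: F_3 = 10^(5.88/10) = 3.873, G_3 = 10^(38.0/10) = 6310
Friis cascade:
  F = 1.365 + (10.23 − 1)/21.38 + (3.873 − 1)/3.524 = 2.612
NF = 10 log₁₀(2.612) = 4.17 dB

4.17 dB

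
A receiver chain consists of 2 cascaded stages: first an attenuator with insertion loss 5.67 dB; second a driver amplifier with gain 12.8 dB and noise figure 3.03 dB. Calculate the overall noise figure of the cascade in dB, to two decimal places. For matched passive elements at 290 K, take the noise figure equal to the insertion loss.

Convert to linear (a loss of L dB is a gain of −L dB): F_i = 10^(NF_i/10), G_i = 10^(G_i,dB/10)
  Stage 1: F_1 = 10^(5.67/10) = 3.690, G_1 = 10^(−5.67/10) = 0.2710
  Stage 2: F_2 = 10^(3.03/10) = 2.009, G_2 = 10^(12.8/10) = 19.05
Friis cascade:
  F = 3.690 + (2.009 − 1)/0.2710 = 7.413
NF = 10 log₁₀(7.413) = 8.70 dB

8.70 dB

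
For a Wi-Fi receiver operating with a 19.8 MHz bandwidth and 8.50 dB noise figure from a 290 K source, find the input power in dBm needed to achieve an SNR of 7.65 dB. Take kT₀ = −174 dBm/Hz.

−84.9 dBm

Sensitivity = −174 + 10 log₁₀(B) + NF + SNR_min
= −174 + 72.97 + 8.50 + 7.65
= −84.88 dBm → −84.9 dBm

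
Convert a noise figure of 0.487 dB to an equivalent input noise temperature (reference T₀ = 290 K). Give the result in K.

34.4 K

F = 10^(0.487/10) = 1.11866
T_e = (F − 1)·T₀ = (1.11866 − 1) × 290 = 34.4 K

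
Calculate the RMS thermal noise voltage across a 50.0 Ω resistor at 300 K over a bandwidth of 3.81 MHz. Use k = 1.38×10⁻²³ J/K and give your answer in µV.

1.78 µV

V_n = √(4kTRB)
4kTRB = 4 × 1.38×10⁻²³ × 300 × 5.00×10¹ × 3.81×10⁶ = 3.15×10⁻¹² V²
V_n = √(3.15×10⁻¹²) = 1.78×10⁻⁶ V = 1.78 µV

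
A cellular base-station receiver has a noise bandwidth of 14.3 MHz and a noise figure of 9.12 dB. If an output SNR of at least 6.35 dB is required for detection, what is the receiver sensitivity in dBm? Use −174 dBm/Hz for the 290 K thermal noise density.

Sensitivity = −174 + 10 log₁₀(B) + NF + SNR_min
= −174 + 71.55 + 9.12 + 6.35
= −86.98 dBm → −87.0 dBm

−87.0 dBm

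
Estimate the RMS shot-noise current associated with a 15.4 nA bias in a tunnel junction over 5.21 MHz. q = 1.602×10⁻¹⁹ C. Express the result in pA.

I_n = √(2qI·B)
2qI·B = 2 × 1.602×10⁻¹⁹ × 1.54×10⁻⁸ × 5.21×10⁶ = 2.57×10⁻²⁰ A²
I_n = √(2.57×10⁻²⁰) = 1.60×10⁻¹⁰ A = 160 pA

160 pA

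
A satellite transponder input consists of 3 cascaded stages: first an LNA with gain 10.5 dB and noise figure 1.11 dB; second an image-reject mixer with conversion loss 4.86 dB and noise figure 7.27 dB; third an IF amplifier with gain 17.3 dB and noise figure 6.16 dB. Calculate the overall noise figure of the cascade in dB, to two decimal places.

Convert to linear (a loss of L dB is a gain of −L dB): F_i = 10^(NF_i/10), G_i = 10^(G_i,dB/10)
  Stage 1: F_1 = 10^(1.11/10) = 1.291, G_1 = 10^(10.5/10) = 11.22
  Stage 2: F_2 = 10^(7.27/10) = 5.333, G_2 = 10^(−4.86/10) = 0.3266
  Stage 3: F_3 = 10^(6.16/10) = 4.130, G_3 = 10^(17.3/10) = 53.70
Friis cascade:
  F = 1.291 + (5.333 − 1)/11.22 + (4.130 − 1)/3.664 = 2.532
NF = 10 log₁₀(2.532) = 4.03 dB

4.03 dB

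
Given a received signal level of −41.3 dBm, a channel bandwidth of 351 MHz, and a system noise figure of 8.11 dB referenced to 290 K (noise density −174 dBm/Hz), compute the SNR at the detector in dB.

Noise floor: N = −174 + 10 log₁₀(B) + NF
10 log₁₀(3.51×10⁸) = 85.45 dB
N = −174 + 85.45 + 8.11 = −80.44 dBm
SNR = P_sig − N = −41.3 − (−80.44) = 39.14 dB → 39.1 dB

39.1 dB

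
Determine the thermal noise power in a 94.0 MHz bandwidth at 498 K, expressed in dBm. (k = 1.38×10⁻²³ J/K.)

P_n = kTB = 1.38×10⁻²³ × 498 × 9.40×10⁷ = 6.46×10⁻¹³ W
In dBm: 10 log₁₀(6.46×10⁻¹³ / 10⁻³) = −91.9 dBm

−91.9 dBm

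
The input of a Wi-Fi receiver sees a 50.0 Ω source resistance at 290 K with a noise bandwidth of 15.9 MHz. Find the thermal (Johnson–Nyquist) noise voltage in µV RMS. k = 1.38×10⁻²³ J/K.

3.57 µV

V_n = √(4kTRB)
4kTRB = 4 × 1.38×10⁻²³ × 290 × 5.00×10¹ × 1.59×10⁷ = 1.27×10⁻¹¹ V²
V_n = √(1.27×10⁻¹¹) = 3.57×10⁻⁶ V = 3.57 µV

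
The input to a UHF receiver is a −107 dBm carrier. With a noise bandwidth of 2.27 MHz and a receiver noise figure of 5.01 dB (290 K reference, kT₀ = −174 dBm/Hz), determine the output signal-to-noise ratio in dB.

−1.6 dB

Noise floor: N = −174 + 10 log₁₀(B) + NF
10 log₁₀(2.27×10⁶) = 63.56 dB
N = −174 + 63.56 + 5.01 = −105.43 dBm
SNR = P_sig − N = −107 − (−105.43) = −1.57 dB → −1.6 dB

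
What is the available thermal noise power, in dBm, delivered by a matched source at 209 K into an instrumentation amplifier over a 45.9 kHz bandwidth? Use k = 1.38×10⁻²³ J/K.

P_n = kTB = 1.38×10⁻²³ × 209 × 4.59×10⁴ = 1.32×10⁻¹⁶ W
In dBm: 10 log₁₀(1.32×10⁻¹⁶ / 10⁻³) = −128.8 dBm

−128.8 dBm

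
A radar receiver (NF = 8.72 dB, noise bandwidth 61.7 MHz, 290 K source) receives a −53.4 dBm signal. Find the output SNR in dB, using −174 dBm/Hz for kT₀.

34.0 dB

Noise floor: N = −174 + 10 log₁₀(B) + NF
10 log₁₀(6.17×10⁷) = 77.9 dB
N = −174 + 77.9 + 8.72 = −87.38 dBm
SNR = P_sig − N = −53.4 − (−87.38) = 33.98 dB → 34.0 dB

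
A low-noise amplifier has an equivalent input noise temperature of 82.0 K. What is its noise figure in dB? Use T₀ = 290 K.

1.08 dB

F = 1 + T_e/T₀ = 1 + 82.0/290 = 1.28276
NF = 10 log₁₀(1.28276) = 1.08 dB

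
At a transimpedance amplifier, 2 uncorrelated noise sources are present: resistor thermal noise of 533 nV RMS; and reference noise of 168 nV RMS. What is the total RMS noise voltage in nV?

559 nV

Uncorrelated sources add in power (mean-square): V_tot = √(ΣV_i²)
V_tot = √[(5.33×10⁻⁷)² + (1.68×10⁻⁷)²] = 5.59×10⁻⁷ V = 559 nV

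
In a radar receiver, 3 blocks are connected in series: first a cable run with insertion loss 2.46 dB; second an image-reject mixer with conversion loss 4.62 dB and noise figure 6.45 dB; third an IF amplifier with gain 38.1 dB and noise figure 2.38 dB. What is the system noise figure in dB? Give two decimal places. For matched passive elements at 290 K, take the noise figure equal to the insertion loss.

Convert to linear (a loss of L dB is a gain of −L dB): F_i = 10^(NF_i/10), G_i = 10^(G_i,dB/10)
  Stage 1: F_1 = 10^(2.46/10) = 1.762, G_1 = 10^(−2.46/10) = 0.5675
  Stage 2: F_2 = 10^(6.45/10) = 4.416, G_2 = 10^(−4.62/10) = 0.3451
  Stage 3: F_3 = 10^(2.38/10) = 1.730, G_3 = 10^(38.1/10) = 6457
Friis cascade:
  F = 1.762 + (4.416 − 1)/0.5675 + (1.730 − 1)/0.1959 = 11.51
NF = 10 log₁₀(11.51) = 10.61 dB

10.61 dB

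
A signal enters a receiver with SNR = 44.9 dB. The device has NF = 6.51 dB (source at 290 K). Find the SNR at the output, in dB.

38.39 dB

By definition F = SNR_in/SNR_out, so in dB: SNR_out = SNR_in − NF
SNR_out = 44.9 − 6.51 = 38.39 dB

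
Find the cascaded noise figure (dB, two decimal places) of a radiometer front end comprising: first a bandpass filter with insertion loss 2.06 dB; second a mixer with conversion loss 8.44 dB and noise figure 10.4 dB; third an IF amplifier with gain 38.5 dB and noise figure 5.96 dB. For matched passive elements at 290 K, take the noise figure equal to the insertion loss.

Convert to linear (a loss of L dB is a gain of −L dB): F_i = 10^(NF_i/10), G_i = 10^(G_i,dB/10)
  Stage 1: F_1 = 10^(2.06/10) = 1.607, G_1 = 10^(−2.06/10) = 0.6223
  Stage 2: F_2 = 10^(10.4/10) = 10.96, G_2 = 10^(−8.44/10) = 0.1432
  Stage 3: F_3 = 10^(5.96/10) = 3.945, G_3 = 10^(38.5/10) = 7079
Friis cascade:
  F = 1.607 + (10.96 − 1)/0.6223 + (3.945 − 1)/0.08913 = 50.66
NF = 10 log₁₀(50.66) = 17.05 dB

17.05 dB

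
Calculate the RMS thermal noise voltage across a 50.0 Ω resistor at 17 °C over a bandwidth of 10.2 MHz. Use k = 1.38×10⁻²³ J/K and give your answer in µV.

T = 17 °C + 273.15 = 290.15 K
V_n = √(4kTRB)
4kTRB = 4 × 1.38×10⁻²³ × 290.15 × 5.00×10¹ × 1.02×10⁷ = 8.17×10⁻¹² V²
V_n = √(8.17×10⁻¹²) = 2.86×10⁻⁶ V = 2.86 µV

2.86 µV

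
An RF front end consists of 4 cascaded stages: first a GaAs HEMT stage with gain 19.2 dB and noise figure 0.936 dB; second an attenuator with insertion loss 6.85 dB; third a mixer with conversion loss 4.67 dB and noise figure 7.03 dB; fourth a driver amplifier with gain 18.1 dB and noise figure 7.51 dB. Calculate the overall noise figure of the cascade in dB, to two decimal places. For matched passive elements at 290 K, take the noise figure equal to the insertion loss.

3.64 dB

Convert to linear (a loss of L dB is a gain of −L dB): F_i = 10^(NF_i/10), G_i = 10^(G_i,dB/10)
  Stage 1: F_1 = 10^(0.936/10) = 1.241, G_1 = 10^(19.2/10) = 83.18
  Stage 2: F_2 = 10^(6.85/10) = 4.842, G_2 = 10^(−6.85/10) = 0.2065
  Stage 3: F_3 = 10^(7.03/10) = 5.047, G_3 = 10^(−4.67/10) = 0.3412
  Stage 4: F_4 = 10^(7.51/10) = 5.636, G_4 = 10^(18.1/10) = 64.57
Friis cascade:
  F = 1.241 + (4.842 − 1)/83.18 + (5.047 − 1)/17.18 + (5.636 − 1)/5.861 = 2.313
NF = 10 log₁₀(2.313) = 3.64 dB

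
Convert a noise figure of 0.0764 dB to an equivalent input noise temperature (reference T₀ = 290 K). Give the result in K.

F = 10^(0.0764/10) = 1.01775
T_e = (F − 1)·T₀ = (1.01775 − 1) × 290 = 5.15 K

5.15 K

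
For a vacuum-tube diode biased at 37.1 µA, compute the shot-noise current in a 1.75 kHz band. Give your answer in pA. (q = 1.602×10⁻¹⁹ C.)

I_n = √(2qI·B)
2qI·B = 2 × 1.602×10⁻¹⁹ × 3.71×10⁻⁵ × 1.75×10³ = 2.08×10⁻²⁰ A²
I_n = √(2.08×10⁻²⁰) = 1.44×10⁻¹⁰ A = 144 pA

144 pA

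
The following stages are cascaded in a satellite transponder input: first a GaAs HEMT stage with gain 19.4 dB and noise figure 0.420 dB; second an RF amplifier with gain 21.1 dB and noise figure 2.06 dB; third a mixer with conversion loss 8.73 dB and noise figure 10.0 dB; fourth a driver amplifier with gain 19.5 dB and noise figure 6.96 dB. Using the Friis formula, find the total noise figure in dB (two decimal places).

0.46 dB

Convert to linear (a loss of L dB is a gain of −L dB): F_i = 10^(NF_i/10), G_i = 10^(G_i,dB/10)
  Stage 1: F_1 = 10^(0.420/10) = 1.102, G_1 = 10^(19.4/10) = 87.10
  Stage 2: F_2 = 10^(2.06/10) = 1.607, G_2 = 10^(21.1/10) = 128.8
  Stage 3: F_3 = 10^(10.0/10) = 10.00, G_3 = 10^(−8.73/10) = 0.1340
  Stage 4: F_4 = 10^(6.96/10) = 4.966, G_4 = 10^(19.5/10) = 89.13
Friis cascade:
  F = 1.102 + (1.607 − 1)/87.10 + (10.00 − 1)/1.122×10⁴ + (4.966 − 1)/1503 = 1.112
NF = 10 log₁₀(1.112) = 0.46 dB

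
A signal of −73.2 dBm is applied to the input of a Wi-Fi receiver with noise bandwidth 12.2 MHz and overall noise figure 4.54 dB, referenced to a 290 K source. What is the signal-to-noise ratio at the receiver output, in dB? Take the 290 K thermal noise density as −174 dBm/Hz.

25.4 dB

Noise floor: N = −174 + 10 log₁₀(B) + NF
10 log₁₀(1.22×10⁷) = 70.86 dB
N = −174 + 70.86 + 4.54 = −98.60 dBm
SNR = P_sig − N = −73.2 − (−98.60) = 25.40 dB → 25.4 dB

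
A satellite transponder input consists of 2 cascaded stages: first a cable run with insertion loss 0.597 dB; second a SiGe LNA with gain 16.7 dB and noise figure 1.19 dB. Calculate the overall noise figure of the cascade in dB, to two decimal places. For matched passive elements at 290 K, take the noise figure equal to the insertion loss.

Convert to linear (a loss of L dB is a gain of −L dB): F_i = 10^(NF_i/10), G_i = 10^(G_i,dB/10)
  Stage 1: F_1 = 10^(0.597/10) = 1.147, G_1 = 10^(−0.597/10) = 0.8716
  Stage 2: F_2 = 10^(1.19/10) = 1.315, G_2 = 10^(16.7/10) = 46.77
Friis cascade:
  F = 1.147 + (1.315 − 1)/0.8716 = 1.509
NF = 10 log₁₀(1.509) = 1.79 dB

1.79 dB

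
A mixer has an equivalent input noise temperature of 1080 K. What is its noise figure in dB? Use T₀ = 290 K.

6.74 dB

F = 1 + T_e/T₀ = 1 + 1080/290 = 4.72414
NF = 10 log₁₀(4.72414) = 6.74 dB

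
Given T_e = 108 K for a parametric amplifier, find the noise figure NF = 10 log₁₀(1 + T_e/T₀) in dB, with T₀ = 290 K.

1.37 dB

F = 1 + T_e/T₀ = 1 + 108/290 = 1.37241
NF = 10 log₁₀(1.37241) = 1.37 dB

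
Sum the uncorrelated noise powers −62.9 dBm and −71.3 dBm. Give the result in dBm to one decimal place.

−62.3 dBm

Convert to linear, add, convert back:
P₁ = 5.13×10⁻¹⁰ W, P₂ = 7.41×10⁻¹¹ W
P_tot = 5.87×10⁻¹⁰ W → 10 log₁₀(P_tot / 10⁻³) = −62.3 dBm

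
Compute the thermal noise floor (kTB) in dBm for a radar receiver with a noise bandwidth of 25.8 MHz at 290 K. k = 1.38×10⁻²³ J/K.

P_n = kTB = 1.38×10⁻²³ × 290 × 2.58×10⁷ = 1.03×10⁻¹³ W
In dBm: 10 log₁₀(1.03×10⁻¹³ / 10⁻³) = −99.9 dBm

−99.9 dBm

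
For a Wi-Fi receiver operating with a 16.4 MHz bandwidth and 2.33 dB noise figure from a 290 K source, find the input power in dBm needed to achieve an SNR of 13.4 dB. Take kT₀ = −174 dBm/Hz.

−86.1 dBm

Sensitivity = −174 + 10 log₁₀(B) + NF + SNR_min
= −174 + 72.15 + 2.33 + 13.4
= −86.12 dBm → −86.1 dBm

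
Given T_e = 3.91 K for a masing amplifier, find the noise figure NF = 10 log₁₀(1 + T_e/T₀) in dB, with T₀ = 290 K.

0.058 dB

F = 1 + T_e/T₀ = 1 + 3.91/290 = 1.01348
NF = 10 log₁₀(1.01348) = 0.058 dB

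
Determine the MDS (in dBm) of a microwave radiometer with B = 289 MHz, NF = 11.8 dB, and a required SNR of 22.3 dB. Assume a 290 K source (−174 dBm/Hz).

Sensitivity = −174 + 10 log₁₀(B) + NF + SNR_min
= −174 + 84.61 + 11.8 + 22.3
= −55.29 dBm → −55.3 dBm

−55.3 dBm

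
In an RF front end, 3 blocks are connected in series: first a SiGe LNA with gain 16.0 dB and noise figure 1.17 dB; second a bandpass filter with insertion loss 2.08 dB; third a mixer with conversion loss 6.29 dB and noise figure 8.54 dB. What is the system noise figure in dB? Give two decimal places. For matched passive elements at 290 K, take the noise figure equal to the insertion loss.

Convert to linear (a loss of L dB is a gain of −L dB): F_i = 10^(NF_i/10), G_i = 10^(G_i,dB/10)
  Stage 1: F_1 = 10^(1.17/10) = 1.309, G_1 = 10^(16.0/10) = 39.81
  Stage 2: F_2 = 10^(2.08/10) = 1.614, G_2 = 10^(−2.08/10) = 0.6194
  Stage 3: F_3 = 10^(8.54/10) = 7.145, G_3 = 10^(−6.29/10) = 0.2350
Friis cascade:
  F = 1.309 + (1.614 − 1)/39.81 + (7.145 − 1)/24.66 = 1.574
NF = 10 log₁₀(1.574) = 1.97 dB

1.97 dB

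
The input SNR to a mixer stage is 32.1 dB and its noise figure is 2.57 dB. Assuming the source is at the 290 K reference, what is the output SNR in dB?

29.53 dB

By definition F = SNR_in/SNR_out, so in dB: SNR_out = SNR_in − NF
SNR_out = 32.1 − 2.57 = 29.53 dB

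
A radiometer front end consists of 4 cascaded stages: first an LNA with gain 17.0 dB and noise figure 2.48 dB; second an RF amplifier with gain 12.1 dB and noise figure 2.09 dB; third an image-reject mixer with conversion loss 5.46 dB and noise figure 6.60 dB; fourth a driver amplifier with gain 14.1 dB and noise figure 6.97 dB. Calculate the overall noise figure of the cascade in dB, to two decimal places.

2.56 dB

Convert to linear (a loss of L dB is a gain of −L dB): F_i = 10^(NF_i/10), G_i = 10^(G_i,dB/10)
  Stage 1: F_1 = 10^(2.48/10) = 1.770, G_1 = 10^(17.0/10) = 50.12
  Stage 2: F_2 = 10^(2.09/10) = 1.618, G_2 = 10^(12.1/10) = 16.22
  Stage 3: F_3 = 10^(6.60/10) = 4.571, G_3 = 10^(−5.46/10) = 0.2844
  Stage 4: F_4 = 10^(6.97/10) = 4.977, G_4 = 10^(14.1/10) = 25.70
Friis cascade:
  F = 1.770 + (1.618 − 1)/50.12 + (4.571 − 1)/812.8 + (4.977 − 1)/231.2 = 1.804
NF = 10 log₁₀(1.804) = 2.56 dB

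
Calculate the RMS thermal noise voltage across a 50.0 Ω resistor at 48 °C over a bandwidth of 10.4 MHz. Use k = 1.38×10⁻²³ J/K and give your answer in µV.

3.04 µV

T = 48 °C + 273.15 = 321.15 K
V_n = √(4kTRB)
4kTRB = 4 × 1.38×10⁻²³ × 321.15 × 5.00×10¹ × 1.04×10⁷ = 9.22×10⁻¹² V²
V_n = √(9.22×10⁻¹²) = 3.04×10⁻⁶ V = 3.04 µV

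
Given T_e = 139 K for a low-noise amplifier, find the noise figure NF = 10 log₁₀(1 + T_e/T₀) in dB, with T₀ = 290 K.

1.70 dB

F = 1 + T_e/T₀ = 1 + 139/290 = 1.47931
NF = 10 log₁₀(1.47931) = 1.70 dB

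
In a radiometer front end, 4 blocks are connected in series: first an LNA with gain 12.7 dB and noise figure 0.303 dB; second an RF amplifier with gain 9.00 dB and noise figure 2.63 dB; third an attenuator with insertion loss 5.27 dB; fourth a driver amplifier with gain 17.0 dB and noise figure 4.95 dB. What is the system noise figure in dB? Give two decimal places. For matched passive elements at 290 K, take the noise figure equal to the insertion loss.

0.72 dB

Convert to linear (a loss of L dB is a gain of −L dB): F_i = 10^(NF_i/10), G_i = 10^(G_i,dB/10)
  Stage 1: F_1 = 10^(0.303/10) = 1.072, G_1 = 10^(12.7/10) = 18.62
  Stage 2: F_2 = 10^(2.63/10) = 1.832, G_2 = 10^(9.00/10) = 7.943
  Stage 3: F_3 = 10^(5.27/10) = 3.365, G_3 = 10^(−5.27/10) = 0.2972
  Stage 4: F_4 = 10^(4.95/10) = 3.126, G_4 = 10^(17.0/10) = 50.12
Friis cascade:
  F = 1.072 + (1.832 − 1)/18.62 + (3.365 − 1)/147.9 + (3.126 − 1)/43.95 = 1.181
NF = 10 log₁₀(1.181) = 0.72 dB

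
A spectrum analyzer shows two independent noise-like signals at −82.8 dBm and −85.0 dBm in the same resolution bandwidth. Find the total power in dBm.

−80.8 dBm

Convert to linear, add, convert back:
P₁ = 5.25×10⁻¹² W, P₂ = 3.16×10⁻¹² W
P_tot = 8.41×10⁻¹² W → 10 log₁₀(P_tot / 10⁻³) = −80.8 dBm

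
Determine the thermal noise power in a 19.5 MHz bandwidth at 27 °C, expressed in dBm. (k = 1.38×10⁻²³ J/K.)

−100.9 dBm

T = 27 °C + 273.15 = 300.15 K
P_n = kTB = 1.38×10⁻²³ × 300.15 × 1.95×10⁷ = 8.08×10⁻¹⁴ W
In dBm: 10 log₁₀(8.08×10⁻¹⁴ / 10⁻³) = −100.9 dBm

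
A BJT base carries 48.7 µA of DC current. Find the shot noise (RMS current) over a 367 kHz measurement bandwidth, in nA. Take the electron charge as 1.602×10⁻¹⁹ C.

I_n = √(2qI·B)
2qI·B = 2 × 1.602×10⁻¹⁹ × 4.87×10⁻⁵ × 3.67×10⁵ = 5.73×10⁻¹⁸ A²
I_n = √(5.73×10⁻¹⁸) = 2.39×10⁻⁹ A = 2.39 nA

2.39 nA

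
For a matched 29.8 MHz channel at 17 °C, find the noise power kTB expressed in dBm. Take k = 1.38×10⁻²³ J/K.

T = 17 °C + 273.15 = 290.15 K
P_n = kTB = 1.38×10⁻²³ × 290.15 × 2.98×10⁷ = 1.19×10⁻¹³ W
In dBm: 10 log₁₀(1.19×10⁻¹³ / 10⁻³) = −99.2 dBm

−99.2 dBm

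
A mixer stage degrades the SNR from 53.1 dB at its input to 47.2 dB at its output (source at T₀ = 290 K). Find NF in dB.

NF (dB) = SNR_in(dB) − SNR_out(dB) when the source is at T₀
NF = 53.1 − 47.2 = 5.9 dB

5.9 dB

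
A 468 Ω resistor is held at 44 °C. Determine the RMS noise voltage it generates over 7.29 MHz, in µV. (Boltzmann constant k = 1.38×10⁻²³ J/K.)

7.73 µV

T = 44 °C + 273.15 = 317.15 K
V_n = √(4kTRB)
4kTRB = 4 × 1.38×10⁻²³ × 317.15 × 4.68×10² × 7.29×10⁶ = 5.97×10⁻¹¹ V²
V_n = √(5.97×10⁻¹¹) = 7.73×10⁻⁶ V = 7.73 µV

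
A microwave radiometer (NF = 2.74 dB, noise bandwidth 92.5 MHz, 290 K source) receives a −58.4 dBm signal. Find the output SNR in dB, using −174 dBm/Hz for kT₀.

Noise floor: N = −174 + 10 log₁₀(B) + NF
10 log₁₀(9.25×10⁷) = 79.66 dB
N = −174 + 79.66 + 2.74 = −91.60 dBm
SNR = P_sig − N = −58.4 − (−91.60) = 33.20 dB → 33.2 dB

33.2 dB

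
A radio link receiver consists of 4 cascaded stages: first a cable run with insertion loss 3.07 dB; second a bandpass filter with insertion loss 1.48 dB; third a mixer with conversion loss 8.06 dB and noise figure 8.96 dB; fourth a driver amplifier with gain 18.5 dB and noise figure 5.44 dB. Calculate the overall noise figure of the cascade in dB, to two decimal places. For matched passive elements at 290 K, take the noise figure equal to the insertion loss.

Convert to linear (a loss of L dB is a gain of −L dB): F_i = 10^(NF_i/10), G_i = 10^(G_i,dB/10)
  Stage 1: F_1 = 10^(3.07/10) = 2.028, G_1 = 10^(−3.07/10) = 0.4932
  Stage 2: F_2 = 10^(1.48/10) = 1.406, G_2 = 10^(−1.48/10) = 0.7112
  Stage 3: F_3 = 10^(8.96/10) = 7.870, G_3 = 10^(−8.06/10) = 0.1563
  Stage 4: F_4 = 10^(5.44/10) = 3.499, G_4 = 10^(18.5/10) = 70.79
Friis cascade:
  F = 2.028 + (1.406 − 1)/0.4932 + (7.870 − 1)/0.3508 + (3.499 − 1)/0.05483 = 68.03
NF = 10 log₁₀(68.03) = 18.33 dB

18.33 dB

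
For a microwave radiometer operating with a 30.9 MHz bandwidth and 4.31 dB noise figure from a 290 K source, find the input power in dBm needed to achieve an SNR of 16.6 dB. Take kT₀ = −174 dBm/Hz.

Sensitivity = −174 + 10 log₁₀(B) + NF + SNR_min
= −174 + 74.9 + 4.31 + 16.6
= −78.19 dBm → −78.2 dBm

−78.2 dBm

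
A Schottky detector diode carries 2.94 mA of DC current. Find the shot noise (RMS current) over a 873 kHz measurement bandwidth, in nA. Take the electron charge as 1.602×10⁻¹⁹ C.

28.7 nA

I_n = √(2qI·B)
2qI·B = 2 × 1.602×10⁻¹⁹ × 2.94×10⁻³ × 8.73×10⁵ = 8.22×10⁻¹⁶ A²
I_n = √(8.22×10⁻¹⁶) = 2.87×10⁻⁸ A = 28.7 nA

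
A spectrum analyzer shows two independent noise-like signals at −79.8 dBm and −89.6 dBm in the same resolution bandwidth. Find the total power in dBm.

Convert to linear, add, convert back:
P₁ = 1.05×10⁻¹¹ W, P₂ = 1.10×10⁻¹² W
P_tot = 1.16×10⁻¹¹ W → 10 log₁₀(P_tot / 10⁻³) = −79.4 dBm

−79.4 dBm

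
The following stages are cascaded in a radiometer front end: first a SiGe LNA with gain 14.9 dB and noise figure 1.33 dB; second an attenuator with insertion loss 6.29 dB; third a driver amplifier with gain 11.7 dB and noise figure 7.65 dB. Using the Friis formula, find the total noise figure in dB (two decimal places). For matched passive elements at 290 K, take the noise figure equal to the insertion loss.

Convert to linear (a loss of L dB is a gain of −L dB): F_i = 10^(NF_i/10), G_i = 10^(G_i,dB/10)
  Stage 1: F_1 = 10^(1.33/10) = 1.358, G_1 = 10^(14.9/10) = 30.90
  Stage 2: F_2 = 10^(6.29/10) = 4.256, G_2 = 10^(−6.29/10) = 0.2350
  Stage 3: F_3 = 10^(7.65/10) = 5.821, G_3 = 10^(11.7/10) = 14.79
Friis cascade:
  F = 1.358 + (4.256 − 1)/30.90 + (5.821 − 1)/7.261 = 2.128
NF = 10 log₁₀(2.128) = 3.28 dB

3.28 dB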